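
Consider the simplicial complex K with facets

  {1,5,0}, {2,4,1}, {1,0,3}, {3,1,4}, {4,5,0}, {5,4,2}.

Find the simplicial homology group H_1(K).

H_1 = Z.

Take the total order 0 < 1 < 2 < 3 < 4 < 5 on the vertex set. Then K (dimension 2) consists of the simplices:

  0-simplices (6): [0], [1], [2], [3], [4], [5]
  1-simplices (12): [0,1], [0,3], [0,4], [0,5], [1,2], [1,3], [1,4], [1,5], [2,4], [2,5], [3,4], [4,5]
  2-simplices (6): [0,1,3], [0,1,5], [0,4,5], [1,2,4], [1,3,4], [2,4,5]

so the chain groups are C_0 ≅ Z^6, C_1 ≅ Z^12, C_2 ≅ Z^6.

∂_1: C_1 → C_0 sends each edge [p,q] (with p < q) to q − p. For instance
  ∂[3,4] = [4] − [3].
The 6×12 boundary matrix has rank 5 and Smith normal form diag(1,1,1,1,1).

The boundary map ∂_2: C_2 → C_1 sends each 2-simplex [p,q,r] to [q,r] − [p,r] + [p,q]. For instance
  ∂[1,3,4] = [3,4] − [1,4] + [1,3],
  ∂[0,1,5] = [1,5] − [0,5] + [0,1].
As a 12×6 matrix over Z this has rank 6, with invariant factors (1,1,1,1,1,1).

Computing H_k = (kernel of ∂_k) / (image of ∂_{k+1}):

  H_1: rank ker ∂_1 − rank ∂_2 = (12 − 5) − 6 = 1, and the invariant factors of ∂_2 are all 1, so H_1 = Z.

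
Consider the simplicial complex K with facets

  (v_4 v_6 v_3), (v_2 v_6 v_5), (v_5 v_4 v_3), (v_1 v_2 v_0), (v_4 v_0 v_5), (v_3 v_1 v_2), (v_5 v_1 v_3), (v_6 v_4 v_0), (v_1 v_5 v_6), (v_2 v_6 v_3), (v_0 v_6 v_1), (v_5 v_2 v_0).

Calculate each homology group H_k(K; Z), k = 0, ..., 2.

Take the total order v_0 < v_1 < v_2 < v_3 < v_4 < v_5 < v_6 on the vertex set. Then K (dimension 2) consists of the simplices:

  0-simplices (7): [v_0], [v_1], [v_2], [v_3], [v_4], [v_5], [v_6]
  1-simplices (18): (18 of them)
  2-simplices (12): (12 of them)

giving chain groups C_0 ≅ Z^7, C_1 ≅ Z^18, C_2 ≅ Z^12.

Boundary ∂_1: C_1 → C_0 is given by ∂[p,q] = [q] − [p].
The resulting 7×18 matrix has rank 6, and its Smith normal form has invariant factors (1,1,1,1,1,1).

Boundary ∂_2: C_2 → C_1 maps a triangle to the signed sum of its edges. For instance
  ∂[v_1,v_2,v_3] = [v_2,v_3] − [v_1,v_3] + [v_1,v_2],
  ∂[v_3,v_4,v_6] = [v_4,v_6] − [v_3,v_6] + [v_3,v_4].
The resulting 18×12 matrix has rank 12, and its Smith normal form has invariant factors (1,1,1,1,1,1,1,1,1,1,1,2).

From H_k ≅ ker(∂_k) / im(∂_{k+1}) we obtain:

  H_0: rank C_0 − rank ∂_1 = 7 − 6 = 1, and the invariant factors of ∂_1 are all 1, so H_0 = Z.
  H_1: rank ker ∂_1 − rank ∂_2 = (18 − 6) − 12 = 0, and ∂_2 has invariant factor 2 > 1, so H_1 = Z/2.
  H_2: rank ker ∂_2 − rank ∂_3 = (12 − 12) − 0 = 0, and there is no ∂_3, so H_2 = 0.

As a check, the Euler characteristic is 7 − 18 + 12 = 1, which agrees with 1 − 0 + 0 = 1.
(K is a triangulation of the real projective plane RP^2.)

H_0 ≅ Z,  H_1 ≅ Z/2,  H_2 = 0.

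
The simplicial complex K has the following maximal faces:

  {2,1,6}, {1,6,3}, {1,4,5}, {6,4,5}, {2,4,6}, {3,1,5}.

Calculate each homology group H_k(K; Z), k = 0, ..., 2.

K has 6 vertices, 12 edges, 6 triangles.
rank ∂_0 = 0, rank ∂_1 = 5 ⇒ b_0 = 6 − 0 − 5 = 1; all invariant factors of ∂_1 are 1 so no torsion. So H_0 ≅ Z.
rank ∂_1 = 5, rank ∂_2 = 6 ⇒ b_1 = 12 − 5 − 6 = 1; all invariant factors of ∂_2 are 1 so no torsion. So H_1 ≅ Z.
rank ∂_2 = 6, rank ∂_3 = 0 ⇒ b_2 = 6 − 6 − 0 = 0. So H_2 ≅ 0.

H_0 ≅ Z,  H_1 ≅ Z,  H_2 = 0.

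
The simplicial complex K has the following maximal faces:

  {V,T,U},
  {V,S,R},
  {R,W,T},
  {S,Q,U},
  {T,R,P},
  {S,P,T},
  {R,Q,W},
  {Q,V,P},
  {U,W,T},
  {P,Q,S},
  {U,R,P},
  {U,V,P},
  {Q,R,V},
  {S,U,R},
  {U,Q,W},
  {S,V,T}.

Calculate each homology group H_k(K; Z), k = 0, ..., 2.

We work with the vertex ordering P < Q < R < S < T < U < V < W. The simplices of K, each written with vertices in increasing order, are:

  0-simplices (8): P, Q, R, S, T, U, V, W
  1-simplices (24): PQ, PR, PS, PT, PU, PV, QR, QS, QU, QV, QW, RS, RT, RU, RV, RW, ST, SU, SV, TU, TV, TW, UV, UW
  2-simplices (16): PQS, PQV, PRT, PRU, PST, PUV, QRV, QRW, QSU, QUW, RSU, RSV, RTW, STV, TUV, TUW

giving chain groups C_0 ≅ Z^8, C_1 ≅ Z^24, C_2 ≅ Z^16.

Boundary ∂_1: C_1 → C_0 is given by ∂[p,q] = [q] − [p]. For instance
  ∂QU = U − Q.
The 8×24 boundary matrix has rank 7 and Smith normal form diag(1,1,1,1,1,1,1).

∂_2: C_2 → C_1 maps a triangle to the signed sum of its edges. For instance
  ∂QUW = UW − QW + QU,
  ∂QSU = SU − QU + QS.
As a 24×16 matrix over Z this has rank 15, with invariant factors (1,1,1,1,1,1,1,1,1,1,1,1,1,1,1).

Reading off H_k = ker ∂_k / im ∂_{k+1}:

  H_0: rank C_0 − rank ∂_1 = 8 − 7 = 1, and the invariant factors of ∂_1 are all 1, so H_0 = Z.
  H_1: rank ker ∂_1 − rank ∂_2 = (24 − 7) − 15 = 2, and the invariant factors of ∂_2 are all 1, so H_1 = Z^2.
  H_2: rank ker ∂_2 − rank ∂_3 = (16 − 15) − 0 = 1, and there is no ∂_3, so H_2 = Z.

H_0 = Z,  H_1 = Z^2,  H_2 = Z.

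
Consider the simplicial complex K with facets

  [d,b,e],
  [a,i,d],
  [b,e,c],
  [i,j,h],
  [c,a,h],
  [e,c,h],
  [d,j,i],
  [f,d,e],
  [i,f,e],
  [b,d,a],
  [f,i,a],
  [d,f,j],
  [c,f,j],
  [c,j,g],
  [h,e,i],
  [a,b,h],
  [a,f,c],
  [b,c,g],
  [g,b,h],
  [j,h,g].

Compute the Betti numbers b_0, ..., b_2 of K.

b_0 = 1, b_1 = 1, b_2 = 0.

K has 10 vertices, 30 edges, 20 triangles.
rank ∂_0 = 0, rank ∂_1 = 9 ⇒ b_0 = 10 − 0 − 9 = 1; all invariant factors of ∂_1 are 1 so no torsion. So H_0 = Z.
rank ∂_1 = 9, rank ∂_2 = 20 ⇒ b_1 = 30 − 9 − 20 = 1; ∂_2 has invariant factor(s) [2] giving torsion. So H_1 = Z × Z/2.
rank ∂_2 = 20, rank ∂_3 = 0 ⇒ b_2 = 20 − 20 − 0 = 0. So H_2 = 0.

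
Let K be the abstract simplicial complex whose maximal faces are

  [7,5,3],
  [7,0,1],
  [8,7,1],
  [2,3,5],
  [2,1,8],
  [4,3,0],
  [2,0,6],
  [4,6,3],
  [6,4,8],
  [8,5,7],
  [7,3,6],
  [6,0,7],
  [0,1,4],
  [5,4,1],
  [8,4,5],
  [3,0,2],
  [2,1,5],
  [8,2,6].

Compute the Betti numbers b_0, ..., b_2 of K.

Fix the vertex order 0 < 1 < 2 < 3 < 4 < 5 < 6 < 7 < 8 and write every simplex with vertices in increasing order. Then dim K = 2 and the simplices of K are:

  0-simplices (9): [0], [1], [2], [3], [4], [5], [6], [7], [8]
  1-simplices (27): (27 of them)
  2-simplices (18): [0,1,4], [0,1,7], [0,2,3], [0,2,6], [0,3,4], [0,6,7], [1,2,5], [1,2,8], [1,4,5], [1,7,8], [2,3,5], [2,6,8], [3,4,6], [3,5,7], [3,6,7], [4,5,8], [4,6,8], [5,7,8]

giving chain groups C_0 ≅ Z^9, C_1 ≅ Z^27, C_2 ≅ Z^18.

The boundary map ∂_1: C_1 → C_0 is given by ∂[p,q] = [q] − [p]. For instance
  ∂[0,2] = [2] − [0].
The 9×27 boundary matrix has rank 8 and Smith normal form diag(1,1,1,1,1,1,1,1).

∂_2: C_2 → C_1 acts by ∂[p,q,r] = [q,r] − [p,r] + [p,q]. For instance
  ∂[4,6,8] = [6,8] − [4,8] + [4,6],
  ∂[1,2,5] = [2,5] − [1,5] + [1,2].
The resulting 27×18 matrix has rank 18, and its Smith normal form has invariant factors (1,1,1,1,1,1,1,1,1,1,1,1,1,1,1,1,1,2).

Computing H_k = (kernel of ∂_k) / (image of ∂_{k+1}):

  H_0: rank C_0 − rank ∂_1 = 9 − 8 = 1, and the invariant factors of ∂_1 are all 1, so H_0 ≅ Z.
  H_1: rank ker ∂_1 − rank ∂_2 = (27 − 8) − 18 = 1, and ∂_2 has invariant factor 2 > 1, so H_1 ≅ Z ⊕ Z/2.
  H_2: rank ker ∂_2 − rank ∂_3 = (18 − 18) − 0 = 0, and there is no ∂_3, so H_2 ≅ 0.

Hence the Betti numbers are b_0 = 1, b_1 = 1, b_2 = 0.

b_0 = 1, b_1 = 1, b_2 = 0.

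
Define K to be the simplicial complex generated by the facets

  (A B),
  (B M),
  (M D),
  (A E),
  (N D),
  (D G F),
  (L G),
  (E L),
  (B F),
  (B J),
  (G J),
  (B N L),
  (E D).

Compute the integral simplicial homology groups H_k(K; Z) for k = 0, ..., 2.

Take the total order A < B < D < E < F < G < J < L < M < N on the vertex set. Then K (dimension 2) consists of the simplices:

  0-simplices (10): A, B, D, E, F, G, J, L, M, N
  1-simplices (17): AB, AE, BF, BJ, BL, BM, BN, DE, DF, DG, DM, DN, EL, FG, GJ, GL, LN
  2-simplices (2): BLN, DFG

so the chain groups are C_0 ≅ Z^10, C_1 ≅ Z^17, C_2 ≅ Z^2.

Boundary ∂_1: C_1 → C_0 maps an edge to its endpoints' difference, ∂[p,q] = q − p. For instance
  ∂EL = L − E.
The resulting 10×17 matrix has rank 9, and its Smith normal form has invariant factors (1,1,1,1,1,1,1,1,1).

Boundary ∂_2: C_2 → C_1 sends each 2-simplex [p,q,r] to [q,r] − [p,r] + [p,q]. For instance
  ∂DFG = FG − DG + DF,
  ∂BLN = LN − BN + BL.
The 17×2 boundary matrix has rank 2 and Smith normal form diag(1,1).

Now H_k = ker ∂_k / im ∂_{k+1}, so:

  H_0: rank C_0 − rank ∂_1 = 10 − 9 = 1, and the invariant factors of ∂_1 are all 1, so H_0 ≅ Z.
  H_1: rank ker ∂_1 − rank ∂_2 = (17 − 9) − 2 = 6, and the invariant factors of ∂_2 are all 1, so H_1 ≅ Z^6.
  H_2: rank ker ∂_2 − rank ∂_3 = (2 − 2) − 0 = 0, and there is no ∂_3, so H_2 ≅ 0.

As a check, the Euler characteristic is 10 − 17 + 2 = -5, which agrees with 1 − 6 + 0 = -5.

H_0 ≅ Z,  H_1 ≅ Z^6,  H_2 = 0.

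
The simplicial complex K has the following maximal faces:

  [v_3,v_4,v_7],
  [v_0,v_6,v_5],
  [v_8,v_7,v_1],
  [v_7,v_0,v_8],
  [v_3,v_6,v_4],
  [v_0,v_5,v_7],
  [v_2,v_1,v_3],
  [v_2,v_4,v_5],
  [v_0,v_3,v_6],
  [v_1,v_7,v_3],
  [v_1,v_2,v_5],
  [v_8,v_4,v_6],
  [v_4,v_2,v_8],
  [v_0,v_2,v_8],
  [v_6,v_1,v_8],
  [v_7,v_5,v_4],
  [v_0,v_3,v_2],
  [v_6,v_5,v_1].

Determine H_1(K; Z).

We work with the vertex ordering v_0 < v_1 < v_2 < v_3 < v_4 < v_5 < v_6 < v_7 < v_8. The simplices of K, each written with vertices in increasing order, are:

  0-simplices (9): [v_0], [v_1], [v_2], [v_3], [v_4], [v_5], [v_6], [v_7], [v_8]
  1-simplices (27): (27 of them)
  2-simplices (18): (18 of them)

Hence C_0 ≅ Z^9, C_1 ≅ Z^27, C_2 ≅ Z^18.

∂_1: C_1 → C_0 is given by ∂[p,q] = [q] − [p]. For instance
  ∂[v_0,v_3] = [v_3] − [v_0].
This gives a 9×27 integer matrix of rank 8; reducing to Smith normal form yields diagonal entries (1,1,1,1,1,1,1,1).

Boundary ∂_2: C_2 → C_1 acts by ∂[p,q,r] = [q,r] − [p,r] + [p,q]. For instance
  ∂[v_1,v_2,v_5] = [v_2,v_5] − [v_1,v_5] + [v_1,v_2],
  ∂[v_1,v_5,v_6] = [v_5,v_6] − [v_1,v_6] + [v_1,v_5].
The resulting 27×18 matrix has rank 17, and its Smith normal form has invariant factors (1,1,1,1,1,1,1,1,1,1,1,1,1,1,1,1,1).

Computing H_k = (kernel of ∂_k) / (image of ∂_{k+1}):

  H_1: rank ker ∂_1 − rank ∂_2 = (27 − 8) − 17 = 2, and the invariant factors of ∂_2 are all 1, so H_1 ≅ Z^2.

H_1 = Z^2.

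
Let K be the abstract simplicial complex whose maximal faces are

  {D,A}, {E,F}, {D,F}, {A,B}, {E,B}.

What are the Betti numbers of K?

Order the vertices as A < B < D < E < F. Listing each simplex with vertices in this order, K has dimension 1 with simplices:

  0-simplices (5): A, B, D, E, F
  1-simplices (5): AB, AD, BE, DF, EF

Hence C_0 ≅ Z^5, C_1 ≅ Z^5.

The boundary map ∂_1: C_1 → C_0 maps an edge to its endpoints' difference, ∂[p,q] = q − p. For instance
  ∂BE = E − B.
The 5×5 boundary matrix has rank 4 and Smith normal form diag(1,1,1,1).

From H_k ≅ ker(∂_k) / im(∂_{k+1}) we obtain:

  H_0: rank C_0 − rank ∂_1 = 5 − 4 = 1, and the invariant factors of ∂_1 are all 1, so H_0 = Z.
  H_1: rank ker ∂_1 − rank ∂_2 = (5 − 4) − 0 = 1, and there is no ∂_2, so H_1 = Z.

As a check, the Euler characteristic is 5 − 5 = 0, which agrees with 1 − 1 = 0.
(K is a triangulation of the circle S^1.)

Hence the Betti numbers are b_0 = 1, b_1 = 1.

b_0 = 1, b_1 = 1.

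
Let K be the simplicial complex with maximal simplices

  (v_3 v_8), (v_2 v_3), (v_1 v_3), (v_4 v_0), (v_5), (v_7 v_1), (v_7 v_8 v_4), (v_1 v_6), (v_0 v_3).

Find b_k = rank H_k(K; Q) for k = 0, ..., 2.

We work with the vertex ordering v_0 < v_1 < v_2 < v_3 < v_4 < v_5 < v_6 < v_7 < v_8. The simplices of K, each written with vertices in increasing order, are:

  0-simplices (9): [v_0], [v_1], [v_2], [v_3], [v_4], [v_5], [v_6], [v_7], [v_8]
  1-simplices (10): [v_0,v_3], [v_0,v_4], [v_1,v_3], [v_1,v_6], [v_1,v_7], [v_2,v_3], [v_3,v_8], [v_4,v_7], [v_4,v_8], [v_7,v_8]
  2-simplices (1): [v_4,v_7,v_8]

so the chain groups are C_0 ≅ Z^9, C_1 ≅ Z^10, C_2 ≅ Z^1.

The boundary map ∂_1: C_1 → C_0 sends each edge [p,q] (with p < q) to q − p. For instance
  ∂[v_2,v_3] = [v_3] − [v_2].
The resulting 9×10 matrix has rank 7, and its Smith normal form has invariant factors (1,1,1,1,1,1,1).

∂_2: C_2 → C_1 maps a triangle to the signed sum of its edges. For instance
  ∂[v_4,v_7,v_8] = [v_7,v_8] − [v_4,v_8] + [v_4,v_7].
As a 10×1 matrix over Z this has rank 1, with invariant factors (1).

Reading off H_k = ker ∂_k / im ∂_{k+1}:

  H_0: rank C_0 − rank ∂_1 = 9 − 7 = 2, and the invariant factors of ∂_1 are all 1, so H_0 ≅ Z^2.
  H_1: rank ker ∂_1 − rank ∂_2 = (10 − 7) − 1 = 2, and the invariant factors of ∂_2 are all 1, so H_1 ≅ Z^2.
  H_2: rank ker ∂_2 − rank ∂_3 = (1 − 1) − 0 = 0, and there is no ∂_3, so H_2 ≅ 0.

As a check, the Euler characteristic is 9 − 10 + 1 = 0, which agrees with 2 − 2 + 0 = 0.

Hence the Betti numbers are b_0 = 2, b_1 = 2, b_2 = 0.

b_0 = 2, b_1 = 2, b_2 = 0.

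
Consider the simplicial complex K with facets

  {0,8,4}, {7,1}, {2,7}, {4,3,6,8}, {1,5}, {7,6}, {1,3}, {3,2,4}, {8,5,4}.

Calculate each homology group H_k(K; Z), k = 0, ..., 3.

Take the total order 0 < 1 < 2 < 3 < 4 < 5 < 6 < 7 < 8 on the vertex set. Then K (dimension 3) consists of the simplices:

  0-simplices (9): [0], [1], [2], [3], [4], [5], [6], [7], [8]
  1-simplices (17): [0,4], [0,8], [1,3], [1,5], [1,7], [2,3], [2,4], [2,7], [3,4], [3,6], [3,8], [4,5], [4,6], [4,8], [5,8], [6,7], [6,8]
  2-simplices (7): [0,4,8], [2,3,4], [3,4,6], [3,4,8], [3,6,8], [4,5,8], [4,6,8]
  3-simplices (1): [3,4,6,8]

so the chain groups are C_0 ≅ Z^9, C_1 ≅ Z^17, C_2 ≅ Z^7, C_3 ≅ Z^1.

∂_1: C_1 → C_0 maps an edge to its endpoints' difference, ∂[p,q] = q − p. For instance
  ∂[2,3] = [3] − [2].
The 9×17 boundary matrix has rank 8 and Smith normal form diag(1,1,1,1,1,1,1,1).

The boundary map ∂_2: C_2 → C_1 sends each 2-simplex [p,q,r] to [q,r] − [p,r] + [p,q]. For instance
  ∂[4,5,8] = [5,8] − [4,8] + [4,5],
  ∂[3,4,8] = [4,8] − [3,8] + [3,4].
As a 17×7 matrix over Z this has rank 6, with invariant factors (1,1,1,1,1,1).

Boundary ∂_3: C_3 → C_2 sends each 3-simplex σ to the alternating sum Σ_i (−1)^i (σ with its i-th vertex removed). For instance
  ∂[3,4,6,8] = [4,6,8] − [3,6,8] + [3,4,8] − [3,4,6].
The resulting 7×1 matrix has rank 1, and its Smith normal form has invariant factors (1).

Reading off H_k = ker ∂_k / im ∂_{k+1}:

  H_0: rank C_0 − rank ∂_1 = 9 − 8 = 1, and the invariant factors of ∂_1 are all 1, so H_0 ≅ Z.
  H_1: rank ker ∂_1 − rank ∂_2 = (17 − 8) − 6 = 3, and the invariant factors of ∂_2 are all 1, so H_1 ≅ Z^3.
  H_2: rank ker ∂_2 − rank ∂_3 = (7 − 6) − 1 = 0, and the invariant factors of ∂_3 are all 1, so H_2 ≅ 0.
  H_3: rank ker ∂_3 − rank ∂_4 = (1 − 1) − 0 = 0, and there is no ∂_4, so H_3 ≅ 0.

H_0 = Z,  H_1 = Z^3,  H_2 = 0,  H_3 = 0.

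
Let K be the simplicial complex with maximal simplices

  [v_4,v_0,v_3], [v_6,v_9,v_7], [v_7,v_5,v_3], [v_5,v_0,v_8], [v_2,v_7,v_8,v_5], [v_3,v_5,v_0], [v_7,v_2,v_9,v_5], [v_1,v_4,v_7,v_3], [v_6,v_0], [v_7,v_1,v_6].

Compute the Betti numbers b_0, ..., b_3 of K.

Order the vertices as v_0 < v_1 < v_2 < v_3 < v_4 < v_5 < v_6 < v_7 < v_8 < v_9. Listing each simplex with vertices in this order, K has dimension 3 with simplices:

  0-simplices (10): [v_0], [v_1], [v_2], [v_3], [v_4], [v_5], [v_6], [v_7], [v_8], [v_9]
  1-simplices (24): (24 of them)
  2-simplices (17): (17 of them)
  3-simplices (3): [v_1,v_3,v_4,v_7], [v_2,v_5,v_7,v_8], [v_2,v_5,v_7,v_9]

Hence C_0 ≅ Z^10, C_1 ≅ Z^24, C_2 ≅ Z^17, C_3 ≅ Z^3.

∂_1: C_1 → C_0 sends each edge [p,q] (with p < q) to q − p.
As a 10×24 matrix over Z this has rank 9, with invariant factors (1,1,1,1,1,1,1,1,1).

∂_2: C_2 → C_1 sends each 2-simplex [p,q,r] to [q,r] − [p,r] + [p,q]. For instance
  ∂[v_2,v_7,v_8] = [v_7,v_8] − [v_2,v_8] + [v_2,v_7],
  ∂[v_6,v_7,v_9] = [v_7,v_9] − [v_6,v_9] + [v_6,v_7].
As a 24×17 matrix over Z this has rank 14, with invariant factors (1,1,1,1,1,1,1,1,1,1,1,1,1,1).

The boundary map ∂_3: C_3 → C_2 sends each 3-simplex σ to the alternating sum Σ_i (−1)^i (σ with its i-th vertex removed). For instance
  ∂[v_2,v_5,v_7,v_9] = [v_5,v_7,v_9] − [v_2,v_7,v_9] + [v_2,v_5,v_9] − [v_2,v_5,v_7],
  ∂[v_2,v_5,v_7,v_8] = [v_5,v_7,v_8] − [v_2,v_7,v_8] + [v_2,v_5,v_8] − [v_2,v_5,v_7].
The 17×3 boundary matrix has rank 3 and Smith normal form diag(1,1,1).

Reading off H_k = ker ∂_k / im ∂_{k+1}:

  H_0: rank C_0 − rank ∂_1 = 10 − 9 = 1, and the invariant factors of ∂_1 are all 1, so H_0 ≅ Z.
  H_1: rank ker ∂_1 − rank ∂_2 = (24 − 9) − 14 = 1, and the invariant factors of ∂_2 are all 1, so H_1 ≅ Z.
  H_2: rank ker ∂_2 − rank ∂_3 = (17 − 14) − 3 = 0, and the invariant factors of ∂_3 are all 1, so H_2 ≅ 0.
  H_3: rank ker ∂_3 − rank ∂_4 = (3 − 3) − 0 = 0, and there is no ∂_4, so H_3 ≅ 0.

As a check, the Euler characteristic is 10 − 24 + 17 − 3 = 0, which agrees with 1 − 1 + 0 − 0 = 0.

Hence the Betti numbers are b_0 = 1, b_1 = 1, b_2 = 0, b_3 = 0.

b_0 = 1, b_1 = 1, b_2 = 0, b_3 = 0.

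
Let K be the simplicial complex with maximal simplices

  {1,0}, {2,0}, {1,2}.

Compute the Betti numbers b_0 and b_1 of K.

Fix the vertex order 0 < 1 < 2 and write every simplex with vertices in increasing order. Then dim K = 1 and the simplices of K are:

  0-simplices (3): [0], [1], [2]
  1-simplices (3): [0,1], [0,2], [1,2]

giving chain groups C_0 ≅ Z^3, C_1 ≅ Z^3.

Boundary ∂_1: C_1 → C_0 sends each edge [p,q] (with p < q) to q − p. For instance
  ∂[0,2] = [2] − [0].
The 3×3 boundary matrix has rank 2 and Smith normal form diag(1,1).

Now H_k = ker ∂_k / im ∂_{k+1}, so:

  H_0: rank C_0 − rank ∂_1 = 3 − 2 = 1, and the invariant factors of ∂_1 are all 1, so H_0 = Z.
  H_1: rank ker ∂_1 − rank ∂_2 = (3 − 2) − 0 = 1, and there is no ∂_2, so H_1 = Z.

Hence the Betti numbers are b_0 = 1, b_1 = 1.

b_0 = 1, b_1 = 1.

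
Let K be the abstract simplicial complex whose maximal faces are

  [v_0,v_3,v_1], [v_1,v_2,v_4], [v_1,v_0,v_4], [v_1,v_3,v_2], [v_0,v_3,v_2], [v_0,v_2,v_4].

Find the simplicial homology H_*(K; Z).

H_0 = Z,  H_1 = 0,  H_2 = Z.

We work with the vertex ordering v_0 < v_1 < v_2 < v_3 < v_4. The simplices of K, each written with vertices in increasing order, are:

  0-simplices (5): [v_0], [v_1], [v_2], [v_3], [v_4]
  1-simplices (9): [v_0,v_1], [v_0,v_2], [v_0,v_3], [v_0,v_4], [v_1,v_2], [v_1,v_3], [v_1,v_4], [v_2,v_3], [v_2,v_4]
  2-simplices (6): [v_0,v_1,v_3], [v_0,v_1,v_4], [v_0,v_2,v_3], [v_0,v_2,v_4], [v_1,v_2,v_3], [v_1,v_2,v_4]

Hence C_0 ≅ Z^5, C_1 ≅ Z^9, C_2 ≅ Z^6.

The boundary map ∂_1: C_1 → C_0 sends each edge [p,q] (with p < q) to q − p. For instance
  ∂[v_2,v_4] = [v_4] − [v_2].
The 5×9 boundary matrix has rank 4 and Smith normal form diag(1,1,1,1).

Boundary ∂_2: C_2 → C_1 sends each 2-simplex [p,q,r] to [q,r] − [p,r] + [p,q]. For instance
  ∂[v_0,v_1,v_3] = [v_1,v_3] − [v_0,v_3] + [v_0,v_1],
  ∂[v_0,v_2,v_4] = [v_2,v_4] − [v_0,v_4] + [v_0,v_2].
The resulting 9×6 matrix has rank 5, and its Smith normal form has invariant factors (1,1,1,1,1).

From H_k ≅ ker(∂_k) / im(∂_{k+1}) we obtain:

  H_0: rank C_0 − rank ∂_1 = 5 − 4 = 1, and the invariant factors of ∂_1 are all 1, so H_0 ≅ Z.
  H_1: rank ker ∂_1 − rank ∂_2 = (9 − 4) − 5 = 0, and the invariant factors of ∂_2 are all 1, so H_1 ≅ 0.
  H_2: rank ker ∂_2 − rank ∂_3 = (6 − 5) − 0 = 1, and there is no ∂_3, so H_2 ≅ Z.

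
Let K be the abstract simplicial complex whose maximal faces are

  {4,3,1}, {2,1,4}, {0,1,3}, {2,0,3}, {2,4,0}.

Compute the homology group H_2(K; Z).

H_2 = 0.

Take the total order 0 < 1 < 2 < 3 < 4 on the vertex set. Then K (dimension 2) consists of the simplices:

  0-simplices (5): [0], [1], [2], [3], [4]
  1-simplices (10): [0,1], [0,2], [0,3], [0,4], [1,2], [1,3], [1,4], [2,3], [2,4], [3,4]
  2-simplices (5): [0,1,3], [0,2,3], [0,2,4], [1,2,4], [1,3,4]

so the chain groups are C_0 ≅ Z^5, C_1 ≅ Z^10, C_2 ≅ Z^5.

Boundary ∂_1: C_1 → C_0 sends each edge [p,q] (with p < q) to q − p. For instance
  ∂[1,3] = [3] − [1].
As a 5×10 matrix over Z this has rank 4, with invariant factors (1,1,1,1).

∂_2: C_2 → C_1 maps a triangle to the signed sum of its edges. For instance
  ∂[1,2,4] = [2,4] − [1,4] + [1,2],
  ∂[0,2,4] = [2,4] − [0,4] + [0,2].
As a 10×5 matrix over Z this has rank 5, with invariant factors (1,1,1,1,1).

Now H_k = ker ∂_k / im ∂_{k+1}, so:

  H_2: rank ker ∂_2 − rank ∂_3 = (5 − 5) − 0 = 0, and there is no ∂_3, so H_2 ≅ 0.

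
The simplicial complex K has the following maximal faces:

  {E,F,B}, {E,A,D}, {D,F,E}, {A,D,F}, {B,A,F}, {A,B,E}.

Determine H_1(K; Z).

Order the vertices as A < B < D < E < F. Listing each simplex with vertices in this order, K has dimension 2 with simplices:

  0-simplices (5): A, B, D, E, F
  1-simplices (9): AB, AD, AE, AF, BE, BF, DE, DF, EF
  2-simplices (6): ABE, ABF, ADE, ADF, BEF, DEF

so the chain groups are C_0 ≅ Z^5, C_1 ≅ Z^9, C_2 ≅ Z^6.

∂_1: C_1 → C_0 maps an edge to its endpoints' difference, ∂[p,q] = q − p. For instance
  ∂BE = E − B.
This gives a 5×9 integer matrix of rank 4; reducing to Smith normal form yields diagonal entries (1,1,1,1).

Boundary ∂_2: C_2 → C_1 acts by ∂[p,q,r] = [q,r] − [p,r] + [p,q]. For instance
  ∂BEF = EF − BF + BE,
  ∂ABE = BE − AE + AB.
As a 9×6 matrix over Z this has rank 5, with invariant factors (1,1,1,1,1).

Reading off H_k = ker ∂_k / im ∂_{k+1}:

  H_1: rank ker ∂_1 − rank ∂_2 = (9 − 4) − 5 = 0, and the invariant factors of ∂_2 are all 1, so H_1 ≅ 0.

(K is a triangulation of the 2-sphere S^2.)

H_1 ≅ 0.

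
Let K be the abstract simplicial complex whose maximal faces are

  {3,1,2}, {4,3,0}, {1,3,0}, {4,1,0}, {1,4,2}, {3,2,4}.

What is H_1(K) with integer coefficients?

Fix the vertex order 0 < 1 < 2 < 3 < 4 and write every simplex with vertices in increasing order. Then dim K = 2 and the simplices of K are:

  0-simplices (5): [0], [1], [2], [3], [4]
  1-simplices (9): [0,1], [0,3], [0,4], [1,2], [1,3], [1,4], [2,3], [2,4], [3,4]
  2-simplices (6): [0,1,3], [0,1,4], [0,3,4], [1,2,3], [1,2,4], [2,3,4]

giving chain groups C_0 ≅ Z^5, C_1 ≅ Z^9, C_2 ≅ Z^6.

The boundary map ∂_1: C_1 → C_0 is given by ∂[p,q] = [q] − [p]. For instance
  ∂[0,1] = [1] − [0].
As a 5×9 matrix over Z this has rank 4, with invariant factors (1,1,1,1).

The boundary map ∂_2: C_2 → C_1 sends each 2-simplex [p,q,r] to [q,r] − [p,r] + [p,q]. For instance
  ∂[0,3,4] = [3,4] − [0,4] + [0,3],
  ∂[1,2,3] = [2,3] − [1,3] + [1,2].
The 9×6 boundary matrix has rank 5 and Smith normal form diag(1,1,1,1,1).

Reading off H_k = ker ∂_k / im ∂_{k+1}:

  H_1: rank ker ∂_1 − rank ∂_2 = (9 − 4) − 5 = 0, and the invariant factors of ∂_2 are all 1, so H_1 ≅ 0.

H_1 ≅ 0.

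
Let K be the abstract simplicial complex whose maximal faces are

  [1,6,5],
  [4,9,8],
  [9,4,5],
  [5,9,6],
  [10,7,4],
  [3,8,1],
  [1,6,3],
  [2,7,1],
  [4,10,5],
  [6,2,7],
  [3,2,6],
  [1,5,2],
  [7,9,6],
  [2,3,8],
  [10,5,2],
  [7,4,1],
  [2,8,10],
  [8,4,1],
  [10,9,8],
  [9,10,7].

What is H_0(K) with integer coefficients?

H_0 ≅ Z.

Order the vertices as 1 < 2 < 3 < 4 < 5 < 6 < 7 < 8 < 9 < 10. Listing each simplex with vertices in this order, K has dimension 2 with simplices:

  0-simplices (10): [1], [2], [3], [4], [5], [6], [7], [8], [9], [10]
  1-simplices (30): (30 of them)
  2-simplices (20): (20 of them)

giving chain groups C_0 ≅ Z^10, C_1 ≅ Z^30, C_2 ≅ Z^20.

∂_1: C_1 → C_0 maps an edge to its endpoints' difference, ∂[p,q] = q − p.
The resulting 10×30 matrix has rank 9, and its Smith normal form has invariant factors (1,1,1,1,1,1,1,1,1).

Boundary ∂_2: C_2 → C_1 acts by ∂[p,q,r] = [q,r] − [p,r] + [p,q]. For instance
  ∂[7,9,10] = [9,10] − [7,10] + [7,9],
  ∂[1,4,8] = [4,8] − [1,8] + [1,4].
As a 30×20 matrix over Z this has rank 20, with invariant factors (1,1,1,1,1,1,1,1,1,1,1,1,1,1,1,1,1,1,1,2).

Computing H_k = (kernel of ∂_k) / (image of ∂_{k+1}):

  H_0: rank C_0 − rank ∂_1 = 10 − 9 = 1, and the invariant factors of ∂_1 are all 1, so H_0 = Z.

(K is a triangulation of the Klein bottle.)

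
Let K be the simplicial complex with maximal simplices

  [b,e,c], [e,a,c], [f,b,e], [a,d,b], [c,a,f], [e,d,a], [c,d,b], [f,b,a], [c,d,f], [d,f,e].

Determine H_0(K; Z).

K has 6 vertices, 15 edges, 10 triangles.
rank ∂_0 = 0, rank ∂_1 = 5 ⇒ b_0 = 6 − 0 − 5 = 1; all invariant factors of ∂_1 are 1 so no torsion. So H_0 ≅ Z.

H_0 ≅ Z.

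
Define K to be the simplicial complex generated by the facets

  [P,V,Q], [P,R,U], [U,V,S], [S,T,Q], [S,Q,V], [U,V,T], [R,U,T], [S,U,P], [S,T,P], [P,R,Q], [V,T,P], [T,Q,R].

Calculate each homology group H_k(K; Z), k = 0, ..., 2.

Fix the vertex order P < Q < R < S < T < U < V and write every simplex with vertices in increasing order. Then dim K = 2 and the simplices of K are:

  0-simplices (7): P, Q, R, S, T, U, V
  1-simplices (18): PQ, PR, PS, PT, PU, PV, QR, QS, QT, QV, RT, RU, ST, SU, SV, TU, TV, UV
  2-simplices (12): PQR, PQV, PRU, PST, PSU, PTV, QRT, QST, QSV, RTU, SUV, TUV

giving chain groups C_0 ≅ Z^7, C_1 ≅ Z^18, C_2 ≅ Z^12.

Boundary ∂_1: C_1 → C_0 sends each edge [p,q] (with p < q) to q − p. For instance
  ∂QR = R − Q.
As a 7×18 matrix over Z this has rank 6, with invariant factors (1,1,1,1,1,1).

The boundary map ∂_2: C_2 → C_1 acts by ∂[p,q,r] = [q,r] − [p,r] + [p,q]. For instance
  ∂PTV = TV − PV + PT,
  ∂QST = ST − QT + QS.
The 18×12 boundary matrix has rank 12 and Smith normal form diag(1,1,1,1,1,1,1,1,1,1,1,2).

Reading off H_k = ker ∂_k / im ∂_{k+1}:

  H_0: rank C_0 − rank ∂_1 = 7 − 6 = 1, and the invariant factors of ∂_1 are all 1, so H_0 ≅ Z.
  H_1: rank ker ∂_1 − rank ∂_2 = (18 − 6) − 12 = 0, and ∂_2 has invariant factor 2 > 1, so H_1 ≅ Z/2.
  H_2: rank ker ∂_2 − rank ∂_3 = (12 − 12) − 0 = 0, and there is no ∂_3, so H_2 ≅ 0.

H_0 = Z,  H_1 = Z/2,  H_2 = 0.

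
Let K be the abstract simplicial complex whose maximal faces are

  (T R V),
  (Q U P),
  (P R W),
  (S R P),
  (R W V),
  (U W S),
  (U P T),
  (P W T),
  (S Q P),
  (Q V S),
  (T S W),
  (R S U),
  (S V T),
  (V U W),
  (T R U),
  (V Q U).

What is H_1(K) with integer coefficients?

We work with the vertex ordering P < Q < R < S < T < U < V < W. The simplices of K, each written with vertices in increasing order, are:

  0-simplices (8): P, Q, R, S, T, U, V, W
  1-simplices (24): PQ, PR, PS, PT, PU, PW, QS, QU, QV, RS, RT, RU, RV, RW, ST, SU, SV, SW, TU, TV, TW, UV, UW, VW
  2-simplices (16): PQS, PQU, PRS, PRW, PTU, PTW, QSV, QUV, RSU, RTU, RTV, RVW, STV, STW, SUW, UVW

Hence C_0 ≅ Z^8, C_1 ≅ Z^24, C_2 ≅ Z^16.

Boundary ∂_1: C_1 → C_0 is given by ∂[p,q] = [q] − [p]. For instance
  ∂PU = U − P.
The resulting 8×24 matrix has rank 7, and its Smith normal form has invariant factors (1,1,1,1,1,1,1).

Boundary ∂_2: C_2 → C_1 maps a triangle to the signed sum of its edges. For instance
  ∂RTV = TV − RV + RT,
  ∂PQS = QS − PS + PQ.
As a 24×16 matrix over Z this has rank 15, with invariant factors (1,1,1,1,1,1,1,1,1,1,1,1,1,1,1).

From H_k ≅ ker(∂_k) / im(∂_{k+1}) we obtain:

  H_1: rank ker ∂_1 − rank ∂_2 = (24 − 7) − 15 = 2, and the invariant factors of ∂_2 are all 1, so H_1 = Z^2.

H_1 ≅ Z^2.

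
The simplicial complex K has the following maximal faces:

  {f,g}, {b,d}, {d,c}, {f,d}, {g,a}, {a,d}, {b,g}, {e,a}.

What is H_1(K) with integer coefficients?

H_1 ≅ Z^2.

Order the vertices as a < b < c < d < e < f < g. Listing each simplex with vertices in this order, K has dimension 1 with simplices:

  0-simplices (7): a, b, c, d, e, f, g
  1-simplices (8): ad, ae, ag, bd, bg, cd, df, fg

so the chain groups are C_0 ≅ Z^7, C_1 ≅ Z^8.

Boundary ∂_1: C_1 → C_0 maps an edge to its endpoints' difference, ∂[p,q] = q − p. For instance
  ∂df = f − d.
This gives a 7×8 integer matrix of rank 6; reducing to Smith normal form yields diagonal entries (1,1,1,1,1,1).

From H_k ≅ ker(∂_k) / im(∂_{k+1}) we obtain:

  H_1: rank ker ∂_1 − rank ∂_2 = (8 − 6) − 0 = 2, and there is no ∂_2, so H_1 = Z^2.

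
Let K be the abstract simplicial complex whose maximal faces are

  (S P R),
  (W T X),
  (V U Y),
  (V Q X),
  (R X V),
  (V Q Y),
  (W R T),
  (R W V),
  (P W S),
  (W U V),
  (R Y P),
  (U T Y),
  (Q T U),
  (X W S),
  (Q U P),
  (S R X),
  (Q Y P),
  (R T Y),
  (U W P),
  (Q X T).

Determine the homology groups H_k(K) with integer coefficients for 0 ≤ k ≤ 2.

H_0 ≅ Z,  H_1 ≅ Z ⊕ Z/2Z,  H_2 = 0.

K has 10 vertices, 30 edges, 20 triangles.
rank ∂_0 = 0, rank ∂_1 = 9 ⇒ b_0 = 10 − 0 − 9 = 1; all invariant factors of ∂_1 are 1 so no torsion. So H_0 ≅ Z.
rank ∂_1 = 9, rank ∂_2 = 20 ⇒ b_1 = 30 − 9 − 20 = 1; ∂_2 has invariant factor(s) [2] giving torsion. So H_1 ≅ Z ⊕ Z/2Z.
rank ∂_2 = 20, rank ∂_3 = 0 ⇒ b_2 = 20 − 20 − 0 = 0. So H_2 ≅ 0.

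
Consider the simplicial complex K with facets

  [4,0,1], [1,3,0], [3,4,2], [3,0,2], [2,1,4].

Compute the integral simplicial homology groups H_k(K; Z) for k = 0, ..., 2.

Fix the vertex order 0 < 1 < 2 < 3 < 4 and write every simplex with vertices in increasing order. Then dim K = 2 and the simplices of K are:

  0-simplices (5): [0], [1], [2], [3], [4]
  1-simplices (10): [0,1], [0,2], [0,3], [0,4], [1,2], [1,3], [1,4], [2,3], [2,4], [3,4]
  2-simplices (5): [0,1,3], [0,1,4], [0,2,3], [1,2,4], [2,3,4]

so the chain groups are C_0 ≅ Z^5, C_1 ≅ Z^10, C_2 ≅ Z^5.

The boundary map ∂_1: C_1 → C_0 maps an edge to its endpoints' difference, ∂[p,q] = q − p. For instance
  ∂[0,3] = [3] − [0].
The resulting 5×10 matrix has rank 4, and its Smith normal form has invariant factors (1,1,1,1).

The boundary map ∂_2: C_2 → C_1 maps a triangle to the signed sum of its edges. For instance
  ∂[2,3,4] = [3,4] − [2,4] + [2,3],
  ∂[0,1,4] = [1,4] − [0,4] + [0,1].
This gives a 10×5 integer matrix of rank 5; reducing to Smith normal form yields diagonal entries (1,1,1,1,1).

Reading off H_k = ker ∂_k / im ∂_{k+1}:

  H_0: rank C_0 − rank ∂_1 = 5 − 4 = 1, and the invariant factors of ∂_1 are all 1, so H_0 = Z.
  H_1: rank ker ∂_1 − rank ∂_2 = (10 − 4) − 5 = 1, and the invariant factors of ∂_2 are all 1, so H_1 = Z.
  H_2: rank ker ∂_2 − rank ∂_3 = (5 − 5) − 0 = 0, and there is no ∂_3, so H_2 = 0.

H_0 ≅ Z,  H_1 ≅ Z,  H_2 = 0.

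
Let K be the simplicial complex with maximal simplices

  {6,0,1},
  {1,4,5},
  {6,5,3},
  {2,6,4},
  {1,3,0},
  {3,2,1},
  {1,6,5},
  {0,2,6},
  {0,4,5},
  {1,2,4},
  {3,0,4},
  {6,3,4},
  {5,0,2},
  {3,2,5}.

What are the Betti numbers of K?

b_0 = 1, b_1 = 2, b_2 = 1.

Order the vertices as 0 < 1 < 2 < 3 < 4 < 5 < 6. Listing each simplex with vertices in this order, K has dimension 2 with simplices:

  0-simplices (7): [0], [1], [2], [3], [4], [5], [6]
  1-simplices (21): [0,1], [0,2], [0,3], [0,4], [0,5], [0,6], [1,2], [1,3], [1,4], [1,5], [1,6], [2,3], [2,4], [2,5], [2,6], [3,4], [3,5], [3,6], [4,5], [4,6], [5,6]
  2-simplices (14): [0,1,3], [0,1,6], [0,2,5], [0,2,6], [0,3,4], [0,4,5], [1,2,3], [1,2,4], [1,4,5], [1,5,6], [2,3,5], [2,4,6], [3,4,6], [3,5,6]

giving chain groups C_0 ≅ Z^7, C_1 ≅ Z^21, C_2 ≅ Z^14.

Boundary ∂_1: C_1 → C_0 is given by ∂[p,q] = [q] − [p]. For instance
  ∂[2,4] = [4] − [2].
The 7×21 boundary matrix has rank 6 and Smith normal form diag(1,1,1,1,1,1).

∂_2: C_2 → C_1 maps a triangle to the signed sum of its edges. For instance
  ∂[3,4,6] = [4,6] − [3,6] + [3,4],
  ∂[0,4,5] = [4,5] − [0,5] + [0,4].
As a 21×14 matrix over Z this has rank 13, with invariant factors (1,1,1,1,1,1,1,1,1,1,1,1,1).

From H_k ≅ ker(∂_k) / im(∂_{k+1}) we obtain:

  H_0: rank C_0 − rank ∂_1 = 7 − 6 = 1, and the invariant factors of ∂_1 are all 1, so H_0 = Z.
  H_1: rank ker ∂_1 − rank ∂_2 = (21 − 6) − 13 = 2, and the invariant factors of ∂_2 are all 1, so H_1 = Z^2.
  H_2: rank ker ∂_2 − rank ∂_3 = (14 − 13) − 0 = 1, and there is no ∂_3, so H_2 = Z.

(K is a triangulation of the torus T^2.)

Hence the Betti numbers are b_0 = 1, b_1 = 2, b_2 = 1.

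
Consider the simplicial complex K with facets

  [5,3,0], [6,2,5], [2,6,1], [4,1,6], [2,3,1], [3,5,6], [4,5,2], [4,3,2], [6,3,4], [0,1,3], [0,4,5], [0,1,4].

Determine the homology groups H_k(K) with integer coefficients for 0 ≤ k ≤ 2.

H_0 = Z,  H_1 = Z/2Z,  H_2 = 0.

Fix the vertex order 0 < 1 < 2 < 3 < 4 < 5 < 6 and write every simplex with vertices in increasing order. Then dim K = 2 and the simplices of K are:

  0-simplices (7): [0], [1], [2], [3], [4], [5], [6]
  1-simplices (18): [0,1], [0,3], [0,4], [0,5], [1,2], [1,3], [1,4], [1,6], [2,3], [2,4], [2,5], [2,6], [3,4], [3,5], [3,6], [4,5], [4,6], [5,6]
  2-simplices (12): [0,1,3], [0,1,4], [0,3,5], [0,4,5], [1,2,3], [1,2,6], [1,4,6], [2,3,4], [2,4,5], [2,5,6], [3,4,6], [3,5,6]

Hence C_0 ≅ Z^7, C_1 ≅ Z^18, C_2 ≅ Z^12.

The boundary map ∂_1: C_1 → C_0 is given by ∂[p,q] = [q] − [p]. For instance
  ∂[3,6] = [6] − [3].
As a 7×18 matrix over Z this has rank 6, with invariant factors (1,1,1,1,1,1).

The boundary map ∂_2: C_2 → C_1 sends each 2-simplex [p,q,r] to [q,r] − [p,r] + [p,q]. For instance
  ∂[0,4,5] = [4,5] − [0,5] + [0,4],
  ∂[2,5,6] = [5,6] − [2,6] + [2,5].
The resulting 18×12 matrix has rank 12, and its Smith normal form has invariant factors (1,1,1,1,1,1,1,1,1,1,1,2).

Computing H_k = (kernel of ∂_k) / (image of ∂_{k+1}):

  H_0: rank C_0 − rank ∂_1 = 7 − 6 = 1, and the invariant factors of ∂_1 are all 1, so H_0 ≅ Z.
  H_1: rank ker ∂_1 − rank ∂_2 = (18 − 6) − 12 = 0, and ∂_2 has invariant factor 2 > 1, so H_1 ≅ Z/2Z.
  H_2: rank ker ∂_2 − rank ∂_3 = (12 − 12) − 0 = 0, and there is no ∂_3, so H_2 ≅ 0.

As a check, the Euler characteristic is 7 − 18 + 12 = 1, which agrees with 1 − 0 + 0 = 1.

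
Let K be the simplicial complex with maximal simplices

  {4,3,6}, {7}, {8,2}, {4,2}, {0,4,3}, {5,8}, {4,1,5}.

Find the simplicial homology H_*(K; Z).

H_0 = Z^2,  H_1 = Z,  H_2 = 0.

We work with the vertex ordering 0 < 1 < 2 < 3 < 4 < 5 < 6 < 7 < 8. The simplices of K, each written with vertices in increasing order, are:

  0-simplices (9): [0], [1], [2], [3], [4], [5], [6], [7], [8]
  1-simplices (11): [0,3], [0,4], [1,4], [1,5], [2,4], [2,8], [3,4], [3,6], [4,5], [4,6], [5,8]
  2-simplices (3): [0,3,4], [1,4,5], [3,4,6]

giving chain groups C_0 ≅ Z^9, C_1 ≅ Z^11, C_2 ≅ Z^3.

The boundary map ∂_1: C_1 → C_0 is given by ∂[p,q] = [q] − [p]. For instance
  ∂[1,4] = [4] − [1].
As a 9×11 matrix over Z this has rank 7, with invariant factors (1,1,1,1,1,1,1).

∂_2: C_2 → C_1 maps a triangle to the signed sum of its edges. For instance
  ∂[1,4,5] = [4,5] − [1,5] + [1,4],
  ∂[0,3,4] = [3,4] − [0,4] + [0,3].
The resulting 11×3 matrix has rank 3, and its Smith normal form has invariant factors (1,1,1).

Reading off H_k = ker ∂_k / im ∂_{k+1}:

  H_0: rank C_0 − rank ∂_1 = 9 − 7 = 2, and the invariant factors of ∂_1 are all 1, so H_0 ≅ Z^2.
  H_1: rank ker ∂_1 − rank ∂_2 = (11 − 7) − 3 = 1, and the invariant factors of ∂_2 are all 1, so H_1 ≅ Z.
  H_2: rank ker ∂_2 − rank ∂_3 = (3 − 3) − 0 = 0, and there is no ∂_3, so H_2 ≅ 0.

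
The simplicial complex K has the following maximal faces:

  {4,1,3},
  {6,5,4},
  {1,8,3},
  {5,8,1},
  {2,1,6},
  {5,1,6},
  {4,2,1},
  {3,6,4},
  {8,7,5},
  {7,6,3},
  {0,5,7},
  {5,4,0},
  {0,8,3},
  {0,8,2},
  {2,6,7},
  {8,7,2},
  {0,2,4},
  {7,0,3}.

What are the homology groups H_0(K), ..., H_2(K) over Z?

H_0 = Z,  H_1 = Z ⊕ Z/2,  H_2 = 0.

Take the total order 0 < 1 < 2 < 3 < 4 < 5 < 6 < 7 < 8 on the vertex set. Then K (dimension 2) consists of the simplices:

  0-simplices (9): [0], [1], [2], [3], [4], [5], [6], [7], [8]
  1-simplices (27): (27 of them)
  2-simplices (18): [0,2,4], [0,2,8], [0,3,7], [0,3,8], [0,4,5], [0,5,7], [1,2,4], [1,2,6], [1,3,4], [1,3,8], [1,5,6], [1,5,8], [2,6,7], [2,7,8], [3,4,6], [3,6,7], [4,5,6], [5,7,8]

so the chain groups are C_0 ≅ Z^9, C_1 ≅ Z^27, C_2 ≅ Z^18.

The boundary map ∂_1: C_1 → C_0 maps an edge to its endpoints' difference, ∂[p,q] = q − p.
The resulting 9×27 matrix has rank 8, and its Smith normal form has invariant factors (1,1,1,1,1,1,1,1).

The boundary map ∂_2: C_2 → C_1 acts by ∂[p,q,r] = [q,r] − [p,r] + [p,q]. For instance
  ∂[4,5,6] = [5,6] − [4,6] + [4,5],
  ∂[1,3,4] = [3,4] − [1,4] + [1,3].
The resulting 27×18 matrix has rank 18, and its Smith normal form has invariant factors (1,1,1,1,1,1,1,1,1,1,1,1,1,1,1,1,1,2).

Now H_k = ker ∂_k / im ∂_{k+1}, so:

  H_0: rank C_0 − rank ∂_1 = 9 − 8 = 1, and the invariant factors of ∂_1 are all 1, so H_0 ≅ Z.
  H_1: rank ker ∂_1 − rank ∂_2 = (27 − 8) − 18 = 1, and ∂_2 has invariant factor 2 > 1, so H_1 ≅ Z ⊕ Z/2.
  H_2: rank ker ∂_2 − rank ∂_3 = (18 − 18) − 0 = 0, and there is no ∂_3, so H_2 ≅ 0.

As a check, the Euler characteristic is 9 − 27 + 18 = 0, which agrees with 1 − 1 + 0 = 0.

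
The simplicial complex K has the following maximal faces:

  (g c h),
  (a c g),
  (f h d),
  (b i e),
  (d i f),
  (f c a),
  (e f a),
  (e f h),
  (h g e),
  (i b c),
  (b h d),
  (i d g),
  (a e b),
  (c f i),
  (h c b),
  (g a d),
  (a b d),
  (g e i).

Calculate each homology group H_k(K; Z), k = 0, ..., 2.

We work with the vertex ordering a < b < c < d < e < f < g < h < i. The simplices of K, each written with vertices in increasing order, are:

  0-simplices (9): a, b, c, d, e, f, g, h, i
  1-simplices (27): ab, ac, ad, ae, af, ag, bc, bd, be, bh, bi, cf, cg, ch, ci, df, dg, dh, di, ef, eg, eh, ei, fh, fi, gh, gi
  2-simplices (18): abd, abe, acf, acg, adg, aef, bch, bci, bdh, bei, cfi, cgh, dfh, dfi, dgi, efh, egh, egi

so the chain groups are C_0 ≅ Z^9, C_1 ≅ Z^27, C_2 ≅ Z^18.

Boundary ∂_1: C_1 → C_0 sends each edge [p,q] (with p < q) to q − p. For instance
  ∂be = e − b.
The 9×27 boundary matrix has rank 8 and Smith normal form diag(1,1,1,1,1,1,1,1).

The boundary map ∂_2: C_2 → C_1 sends each 2-simplex [p,q,r] to [q,r] − [p,r] + [p,q]. For instance
  ∂egi = gi − ei + eg,
  ∂aef = ef − af + ae.
The resulting 27×18 matrix has rank 17, and its Smith normal form has invariant factors (1,1,1,1,1,1,1,1,1,1,1,1,1,1,1,1,1).

From H_k ≅ ker(∂_k) / im(∂_{k+1}) we obtain:

  H_0: rank C_0 − rank ∂_1 = 9 − 8 = 1, and the invariant factors of ∂_1 are all 1, so H_0 ≅ Z.
  H_1: rank ker ∂_1 − rank ∂_2 = (27 − 8) − 17 = 2, and the invariant factors of ∂_2 are all 1, so H_1 ≅ Z^2.
  H_2: rank ker ∂_2 − rank ∂_3 = (18 − 17) − 0 = 1, and there is no ∂_3, so H_2 ≅ Z.

H_0 ≅ Z,  H_1 ≅ Z^2,  H_2 ≅ Z.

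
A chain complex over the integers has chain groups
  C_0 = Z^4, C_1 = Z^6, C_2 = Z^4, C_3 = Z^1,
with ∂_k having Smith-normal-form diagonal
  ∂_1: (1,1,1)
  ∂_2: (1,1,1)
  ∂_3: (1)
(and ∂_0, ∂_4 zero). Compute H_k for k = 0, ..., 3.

H_0: b_0 = 4 − 0 − 3 = 1; torsion from ∂_1 factors > 1: none. So H_0 ≅ Z.
H_1: b_1 = 6 − 3 − 3 = 0; torsion from ∂_2 factors > 1: none. So H_1 ≅ 0.
H_2: b_2 = 4 − 3 − 1 = 0; torsion from ∂_3 factors > 1: none. So H_2 ≅ 0.
H_3: b_3 = 1 − 1 − 0 = 0; torsion from ∂_4 factors > 1: none. So H_3 ≅ 0.

H_0 ≅ Z,  H_1 = 0,  H_2 = 0,  H_3 = 0.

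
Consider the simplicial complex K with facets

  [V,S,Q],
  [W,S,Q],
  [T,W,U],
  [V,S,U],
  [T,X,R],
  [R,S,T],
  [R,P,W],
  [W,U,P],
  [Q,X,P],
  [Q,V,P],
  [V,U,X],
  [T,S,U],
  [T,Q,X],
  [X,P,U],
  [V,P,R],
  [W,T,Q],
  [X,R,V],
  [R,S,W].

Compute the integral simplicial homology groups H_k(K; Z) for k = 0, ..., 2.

H_0 ≅ Z,  H_1 ≅ Z ⊕ Z_2,  H_2 = 0.

K has 9 vertices, 27 edges, 18 triangles.
rank ∂_0 = 0, rank ∂_1 = 8 ⇒ b_0 = 9 − 0 − 8 = 1; all invariant factors of ∂_1 are 1 so no torsion. So H_0 = Z.
rank ∂_1 = 8, rank ∂_2 = 18 ⇒ b_1 = 27 − 8 − 18 = 1; ∂_2 has invariant factor(s) [2] giving torsion. So H_1 = Z ⊕ Z_2.
rank ∂_2 = 18, rank ∂_3 = 0 ⇒ b_2 = 18 − 18 − 0 = 0. So H_2 = 0.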